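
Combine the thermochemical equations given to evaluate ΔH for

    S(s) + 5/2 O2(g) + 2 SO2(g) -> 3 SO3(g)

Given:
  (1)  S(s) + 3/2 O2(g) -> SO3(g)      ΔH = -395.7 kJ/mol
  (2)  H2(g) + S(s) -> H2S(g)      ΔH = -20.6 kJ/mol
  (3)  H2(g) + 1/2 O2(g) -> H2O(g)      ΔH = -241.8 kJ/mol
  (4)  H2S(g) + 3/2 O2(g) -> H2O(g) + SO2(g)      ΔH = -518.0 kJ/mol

ΔH = -593.5 kJ/mol

(1) × 3: (3)·(-395.7) = -1187.1 kJ/mol
(2) reversed and × 2: (-2)·(-20.6) = +41.2 kJ/mol
(3) × 2: (2)·(-241.8) = -483.6 kJ/mol
(4) reversed and × 2: (-2)·(-518.0) = +1036.0 kJ/mol
Since enthalpy is a state function, ΔH = (-1187.1) + (+41.2) + (-483.6) + (+1036.0) = -593.5 kJ/mol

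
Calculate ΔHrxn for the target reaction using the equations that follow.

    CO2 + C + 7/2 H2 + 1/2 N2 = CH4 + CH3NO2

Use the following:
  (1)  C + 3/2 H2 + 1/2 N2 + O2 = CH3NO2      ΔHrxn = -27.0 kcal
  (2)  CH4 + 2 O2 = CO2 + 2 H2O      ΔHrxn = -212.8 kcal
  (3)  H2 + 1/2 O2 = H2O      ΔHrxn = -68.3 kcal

ΔHrxn = 49.2 kcal

(1) as written: -27.0 kcal
(2) reversed: +212.8 kcal
(3) × 2: (2)·(-68.3) = -136.6 kcal
Summing the manipulated equations, ΔHrxn = (-27.0) + (+212.8) + (-136.6) = 49.2 kcal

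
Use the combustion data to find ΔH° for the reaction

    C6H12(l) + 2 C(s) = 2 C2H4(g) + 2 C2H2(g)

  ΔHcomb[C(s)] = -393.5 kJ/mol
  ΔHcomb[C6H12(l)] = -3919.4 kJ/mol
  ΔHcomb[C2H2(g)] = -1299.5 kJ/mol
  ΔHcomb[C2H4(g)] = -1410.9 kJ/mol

ΔH° = 714.4 kJ/mol

With combustion enthalpies, reactants minus products:
= [1·(-3919.4) + 2·(-393.5)] − [2·(-1410.9) + 2·(-1299.5)]
= 714.4 kJ/mol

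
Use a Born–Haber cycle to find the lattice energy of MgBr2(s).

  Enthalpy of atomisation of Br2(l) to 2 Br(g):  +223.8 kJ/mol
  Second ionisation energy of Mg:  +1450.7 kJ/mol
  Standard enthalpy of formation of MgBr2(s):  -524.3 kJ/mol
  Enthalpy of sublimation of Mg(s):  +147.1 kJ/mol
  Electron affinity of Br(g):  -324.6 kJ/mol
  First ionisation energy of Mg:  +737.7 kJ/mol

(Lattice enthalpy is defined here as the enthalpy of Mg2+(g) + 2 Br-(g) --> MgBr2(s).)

ΔHf° = 1·ΔHsub + 1·(ΣIE) + 1·D(Br2) + 2·EA + U
-524.3 = 1·(+147.1) + 1·(+2188.4) + 1·(+223.8) + 2·(-324.6) + U
U = -524.3 − (+1910.1) = -2434.4 kJ/mol

U = -2434.4 kJ/mol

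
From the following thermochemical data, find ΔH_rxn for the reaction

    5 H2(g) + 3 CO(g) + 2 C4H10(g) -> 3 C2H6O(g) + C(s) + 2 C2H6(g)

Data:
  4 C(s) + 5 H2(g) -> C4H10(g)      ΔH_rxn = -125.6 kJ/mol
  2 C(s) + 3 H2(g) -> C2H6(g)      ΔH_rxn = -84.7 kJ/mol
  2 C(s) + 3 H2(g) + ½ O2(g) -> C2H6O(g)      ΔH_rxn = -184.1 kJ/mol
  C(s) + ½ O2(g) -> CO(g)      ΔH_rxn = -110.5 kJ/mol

equation 1 reversed and × 2: (-2)·(-125.6) = +251.2 kJ/mol
equation 2 × 2: (2)·(-84.7) = -169.4 kJ/mol
equation 3 × 3: (3)·(-184.1) = -552.3 kJ/mol
equation 4 reversed and × 3: (-3)·(-110.5) = +331.5 kJ/mol
ΔH_rxn = (-2)·(-125.6) + (2)·(-84.7) + (3)·(-184.1) + (-3)·(-110.5) = -139.0 kJ/mol

ΔH_rxn = -139.0 kJ/mol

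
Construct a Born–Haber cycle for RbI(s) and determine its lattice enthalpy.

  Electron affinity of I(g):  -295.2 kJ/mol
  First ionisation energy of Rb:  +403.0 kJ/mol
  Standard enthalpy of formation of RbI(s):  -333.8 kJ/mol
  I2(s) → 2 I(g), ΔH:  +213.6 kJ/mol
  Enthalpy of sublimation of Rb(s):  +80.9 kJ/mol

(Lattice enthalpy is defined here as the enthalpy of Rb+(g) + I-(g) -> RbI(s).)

ΔHf° = 1·ΔHsub + 1·(ΣIE) + 1/2·D(I2) + 1·EA + U
-333.8 = 1·(+80.9) + 1·(+403.0) + 1/2·(+213.6) + 1·(-295.2) + U
U = -333.8 − (+295.5) = -629.3 kJ/mol

U = -629.3 kJ/mol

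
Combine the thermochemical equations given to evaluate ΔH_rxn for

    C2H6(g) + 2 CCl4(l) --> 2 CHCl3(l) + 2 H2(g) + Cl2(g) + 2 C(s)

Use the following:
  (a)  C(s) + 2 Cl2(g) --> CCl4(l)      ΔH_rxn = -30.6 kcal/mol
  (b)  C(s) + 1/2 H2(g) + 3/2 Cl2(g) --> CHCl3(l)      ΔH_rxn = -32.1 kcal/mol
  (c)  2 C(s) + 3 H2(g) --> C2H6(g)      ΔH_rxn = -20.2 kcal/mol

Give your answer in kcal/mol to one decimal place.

(a) reversed and × 2 (CCl4(l) must end up as a reactant; ×2 to match 2 CCl4(l) in the target): (-2)·(-30.6) = +61.2 kcal/mol
(b) × 2 (×2 to match 2 CHCl3(l) in the target): (2)·(-32.1) = -64.2 kcal/mol
(c) reversed (C2H6(g) must end up as a reactant): +20.2 kcal/mol
Combining the equations, ΔH_rxn = (-2)·(-30.6) + (2)·(-32.1) + (-1)·(-20.2) = 17.2 kcal/mol

ΔH_rxn = 17.2 kcal/mol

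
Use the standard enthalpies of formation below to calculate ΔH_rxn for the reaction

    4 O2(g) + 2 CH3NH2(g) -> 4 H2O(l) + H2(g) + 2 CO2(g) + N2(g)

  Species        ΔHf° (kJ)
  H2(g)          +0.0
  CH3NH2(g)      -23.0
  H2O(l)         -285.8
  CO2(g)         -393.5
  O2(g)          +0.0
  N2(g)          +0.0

ΔH_rxn = -1884.2 kJ

ΔH°rxn = Σ nΔHf°(products) − Σ nΔHf°(reactants).
Products: 4·(-285.8) + 1·(+0.0) + 2·(-393.5) + 1·(+0.0) = -1930.2
Reactants: 4·(+0.0) + 2·(-23.0) = -46.0
ΔH_rxn = (-1930.2) − (-46.0) = -1884.2 kJ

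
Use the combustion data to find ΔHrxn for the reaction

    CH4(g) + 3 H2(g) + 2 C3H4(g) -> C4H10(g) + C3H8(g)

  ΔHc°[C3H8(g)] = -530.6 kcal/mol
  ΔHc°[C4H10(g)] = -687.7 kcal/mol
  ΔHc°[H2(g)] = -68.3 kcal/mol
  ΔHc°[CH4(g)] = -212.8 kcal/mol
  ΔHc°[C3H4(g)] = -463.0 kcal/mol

With combustion enthalpies, reactants minus products:
= [1·(-212.8) + 3·(-68.3) + 2·(-463.0)] − [1·(-687.7) + 1·(-530.6)]
= -125.4 kcal/mol

ΔHrxn = -125.4 kcal/mol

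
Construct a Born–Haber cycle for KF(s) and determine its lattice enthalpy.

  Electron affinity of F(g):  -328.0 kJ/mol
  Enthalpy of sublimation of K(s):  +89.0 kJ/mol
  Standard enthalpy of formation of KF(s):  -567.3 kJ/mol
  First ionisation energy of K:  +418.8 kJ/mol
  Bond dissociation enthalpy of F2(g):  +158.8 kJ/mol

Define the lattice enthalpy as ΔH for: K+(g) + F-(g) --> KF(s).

U = -826.5 kJ/mol

ΔHf° = 1·ΔHsub + 1·(ΣIE) + 1/2·D(F2) + 1·EA + U
-567.3 = 1·(+89.0) + 1·(+418.8) + 1/2·(+158.8) + 1·(-328.0) + U
U = -567.3 − (+259.2) = -826.5 kJ/mol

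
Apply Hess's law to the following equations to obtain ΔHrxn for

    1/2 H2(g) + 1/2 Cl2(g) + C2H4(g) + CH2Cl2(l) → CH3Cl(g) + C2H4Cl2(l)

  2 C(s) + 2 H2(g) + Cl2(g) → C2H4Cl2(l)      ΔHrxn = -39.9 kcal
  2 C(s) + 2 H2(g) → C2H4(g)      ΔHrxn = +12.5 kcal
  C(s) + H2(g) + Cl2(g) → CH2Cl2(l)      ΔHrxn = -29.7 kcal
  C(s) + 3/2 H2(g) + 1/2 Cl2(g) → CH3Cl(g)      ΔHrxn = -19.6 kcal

ΔHrxn = -42.3 kcal

equation 1 as written: -39.9 kcal
equation 2 reversed: -12.5 kcal
equation 3 reversed: +29.7 kcal
equation 4 as written: -19.6 kcal
Summing the manipulated equations, ΔHrxn = (1)·(-39.9) + (-1)·(+12.5) + (-1)·(-29.7) + (1)·(-19.6) = -42.3 kcal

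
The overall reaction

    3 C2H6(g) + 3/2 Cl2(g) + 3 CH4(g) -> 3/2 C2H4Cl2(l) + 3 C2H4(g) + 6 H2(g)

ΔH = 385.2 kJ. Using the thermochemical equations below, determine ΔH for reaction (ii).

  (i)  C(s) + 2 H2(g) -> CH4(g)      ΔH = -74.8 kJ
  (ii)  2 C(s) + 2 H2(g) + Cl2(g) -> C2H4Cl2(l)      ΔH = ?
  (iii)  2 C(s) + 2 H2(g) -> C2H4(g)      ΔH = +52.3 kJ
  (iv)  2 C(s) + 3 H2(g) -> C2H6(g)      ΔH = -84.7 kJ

(i) reversed and × 3: (-3)·(-74.8) = +224.4 kJ
(ii) × 3/2: contributes 3/2·x
(iii) × 3: (3)·(+52.3) = +156.9 kJ
(iv) reversed and × 3: (-3)·(-84.7) = +254.1 kJ
+385.2 = (+224.4) + (+156.9) + (+254.1) + 3/2·x
x = (+385.2 − (+635.4)) / (3/2) = -166.8 kJ

ΔH = -166.8 kJ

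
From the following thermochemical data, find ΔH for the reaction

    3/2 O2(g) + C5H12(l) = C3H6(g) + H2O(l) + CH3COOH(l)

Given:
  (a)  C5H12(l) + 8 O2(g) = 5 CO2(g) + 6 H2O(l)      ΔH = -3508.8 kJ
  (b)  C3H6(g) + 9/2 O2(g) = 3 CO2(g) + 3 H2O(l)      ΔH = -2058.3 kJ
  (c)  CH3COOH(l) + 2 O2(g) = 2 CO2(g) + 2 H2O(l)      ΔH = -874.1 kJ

ΔH = -576.4 kJ

(a) as written: -3508.8 kJ
(b) reversed: +2058.3 kJ
(c) reversed: +874.1 kJ
Combining the equations, ΔH = (-3508.8) + (+2058.3) + (+874.1) = -576.4 kJ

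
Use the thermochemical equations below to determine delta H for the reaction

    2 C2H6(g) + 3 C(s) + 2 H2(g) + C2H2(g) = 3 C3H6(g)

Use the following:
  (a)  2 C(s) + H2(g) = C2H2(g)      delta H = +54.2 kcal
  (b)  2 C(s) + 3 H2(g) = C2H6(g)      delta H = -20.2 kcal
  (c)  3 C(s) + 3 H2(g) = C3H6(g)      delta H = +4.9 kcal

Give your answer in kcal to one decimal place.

delta H = 0.9 kcal

(a) reversed: -54.2 kcal
(b) reversed and × 2: (-2)·(-20.2) = +40.4 kcal
(c) × 3: (3)·(+4.9) = +14.7 kcal
delta H = (-1)·(+54.2) + (-2)·(-20.2) + (3)·(+4.9) = 0.9 kcal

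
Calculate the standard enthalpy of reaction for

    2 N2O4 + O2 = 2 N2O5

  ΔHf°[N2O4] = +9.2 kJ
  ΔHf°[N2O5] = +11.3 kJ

ΔH° = 4.2 kJ

Products: 2·(+11.3) = +22.6
Reactants: 2·(+9.2) + 1·(+0.0) = +18.4
ΔH° = (+22.6) − (+18.4) = 4.2 kJ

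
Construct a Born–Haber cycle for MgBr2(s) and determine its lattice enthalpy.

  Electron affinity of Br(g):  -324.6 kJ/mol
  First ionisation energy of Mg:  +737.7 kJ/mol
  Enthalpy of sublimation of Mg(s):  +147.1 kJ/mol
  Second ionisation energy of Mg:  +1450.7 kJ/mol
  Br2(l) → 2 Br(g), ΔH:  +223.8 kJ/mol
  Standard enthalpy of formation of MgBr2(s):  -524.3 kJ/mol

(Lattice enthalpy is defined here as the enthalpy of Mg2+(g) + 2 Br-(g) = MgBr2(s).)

U = -2434.4 kJ/mol

ΔHf° = 1·ΔHsub + 1·(ΣIE) + 1·D(Br2) + 2·EA + U
-524.3 = 1·(+147.1) + 1·(+2188.4) + 1·(+223.8) + 2·(-324.6) + U
U = -524.3 − (+1910.1) = -2434.4 kJ/mol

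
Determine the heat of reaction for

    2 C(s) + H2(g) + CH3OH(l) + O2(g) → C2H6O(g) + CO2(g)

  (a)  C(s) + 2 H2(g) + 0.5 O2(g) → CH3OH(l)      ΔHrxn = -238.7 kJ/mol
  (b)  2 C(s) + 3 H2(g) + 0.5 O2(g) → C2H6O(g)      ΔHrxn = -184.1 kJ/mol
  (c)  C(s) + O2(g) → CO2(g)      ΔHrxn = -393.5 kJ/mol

ΔHrxn = -338.9 kJ/mol

(a) reversed (reverse to put CH3OH(l) on the reactant side): +238.7 kJ/mol
(b) as written (C2H6O(g) already on the product side): -184.1 kJ/mol
(c) as written (CO2(g) already on the product side): -393.5 kJ/mol
Summing the manipulated equations, ΔHrxn = (+238.7) + (-184.1) + (-393.5) = -338.9 kJ/mol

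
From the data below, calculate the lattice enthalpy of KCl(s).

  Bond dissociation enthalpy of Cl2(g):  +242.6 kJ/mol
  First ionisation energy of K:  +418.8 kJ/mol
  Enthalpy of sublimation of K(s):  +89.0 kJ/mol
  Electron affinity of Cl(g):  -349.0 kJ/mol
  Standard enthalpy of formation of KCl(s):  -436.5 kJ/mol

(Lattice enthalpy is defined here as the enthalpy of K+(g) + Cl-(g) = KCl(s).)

ΔHf° = 1·ΔHsub + 1·(ΣIE) + 1/2·D(Cl2) + 1·EA + U
-436.5 = 1·(+89.0) + 1·(+418.8) + 1/2·(+242.6) + 1·(-349.0) + U
U = -436.5 − (+280.1) = -716.6 kJ/mol

U = -716.6 kJ/mol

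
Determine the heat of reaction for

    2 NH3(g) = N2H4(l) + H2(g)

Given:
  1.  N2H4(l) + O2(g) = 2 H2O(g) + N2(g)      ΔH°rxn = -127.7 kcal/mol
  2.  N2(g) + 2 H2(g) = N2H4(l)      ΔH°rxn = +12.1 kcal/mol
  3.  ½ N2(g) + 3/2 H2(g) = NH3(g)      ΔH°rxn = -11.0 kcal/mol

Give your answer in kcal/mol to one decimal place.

ΔH°rxn = 34.1 kcal/mol

eq. 1: not needed (O2(g) appears nowhere else).
eq. 2 as written: +12.1 kcal/mol
eq. 3 reversed and × 2 (reverse to put NH3(g) on the reactant side; scale by 2 for the 2 NH3(g)): (-2)·(-11.0) = +22.0 kcal/mol
Summing the manipulated equations, ΔH°rxn = (+12.1) + (+22.0) = 34.1 kcal/mol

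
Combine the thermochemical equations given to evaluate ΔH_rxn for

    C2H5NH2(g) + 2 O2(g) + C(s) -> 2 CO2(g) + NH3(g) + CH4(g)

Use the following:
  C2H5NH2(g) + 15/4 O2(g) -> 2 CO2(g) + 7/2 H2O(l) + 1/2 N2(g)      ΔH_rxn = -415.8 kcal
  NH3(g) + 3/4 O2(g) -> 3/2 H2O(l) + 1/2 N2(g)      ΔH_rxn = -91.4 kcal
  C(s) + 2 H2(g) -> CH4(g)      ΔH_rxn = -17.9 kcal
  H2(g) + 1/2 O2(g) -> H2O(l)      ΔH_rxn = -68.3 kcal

equation 1 as written: -415.8 kcal
equation 2 reversed: +91.4 kcal
equation 3 as written: -17.9 kcal
equation 4 reversed and × 2: (-2)·(-68.3) = +136.6 kcal
ΔH_rxn = (1)·(-415.8) + (-1)·(-91.4) + (1)·(-17.9) + (-2)·(-68.3) = -205.7 kcal

ΔH_rxn = -205.7 kcal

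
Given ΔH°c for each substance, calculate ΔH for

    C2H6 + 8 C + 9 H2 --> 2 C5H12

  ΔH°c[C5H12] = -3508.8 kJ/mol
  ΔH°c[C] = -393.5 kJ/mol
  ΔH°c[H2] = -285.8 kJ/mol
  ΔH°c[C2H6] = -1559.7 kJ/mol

With combustion enthalpies, reactants minus products:
= [1·(-1559.7) + 8·(-393.5) + 9·(-285.8)] − [2·(-3508.8)]
= -262.3 kJ/mol

ΔH = -262.3 kJ/mol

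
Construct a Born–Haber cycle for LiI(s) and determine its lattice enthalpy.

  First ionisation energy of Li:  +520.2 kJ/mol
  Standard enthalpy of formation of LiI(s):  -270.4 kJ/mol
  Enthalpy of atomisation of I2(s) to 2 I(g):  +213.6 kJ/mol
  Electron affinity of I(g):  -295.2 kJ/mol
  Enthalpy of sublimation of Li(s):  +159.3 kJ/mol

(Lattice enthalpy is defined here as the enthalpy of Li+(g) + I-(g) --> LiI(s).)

U = -761.5 kJ/mol

ΔHf° = 1·ΔHsub + 1·(ΣIE) + 1/2·D(I2) + 1·EA + U
-270.4 = 1·(+159.3) + 1·(+520.2) + 1/2·(+213.6) + 1·(-295.2) + U
U = -270.4 − (+491.1) = -761.5 kJ/mol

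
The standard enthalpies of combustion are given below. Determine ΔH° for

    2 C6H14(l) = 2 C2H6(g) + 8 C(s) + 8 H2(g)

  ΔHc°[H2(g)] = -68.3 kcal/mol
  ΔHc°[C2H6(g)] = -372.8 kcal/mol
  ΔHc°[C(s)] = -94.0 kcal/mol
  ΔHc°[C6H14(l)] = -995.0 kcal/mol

With combustion enthalpies, reactants minus products:
= [2·(-995.0)] − [2·(-372.8) + 8·(-94.0) + 8·(-68.3)]
= 54.0 kcal/mol

ΔH° = 54.0 kcal/mol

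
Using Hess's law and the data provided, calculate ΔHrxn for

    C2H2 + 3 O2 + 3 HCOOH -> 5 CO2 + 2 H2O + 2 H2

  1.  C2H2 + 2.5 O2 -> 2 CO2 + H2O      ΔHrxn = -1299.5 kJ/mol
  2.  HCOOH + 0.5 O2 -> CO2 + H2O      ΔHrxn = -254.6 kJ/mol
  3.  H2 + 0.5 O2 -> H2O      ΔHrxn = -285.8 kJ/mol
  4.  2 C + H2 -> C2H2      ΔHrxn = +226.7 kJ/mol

eq. 1 as written: -1299.5 kJ/mol
eq. 2 × 3 (scale by 3 for the 3 HCOOH): (3)·(-254.6) = -763.8 kJ/mol
eq. 3 reversed and × 2: (-2)·(-285.8) = +571.6 kJ/mol
eq. 4: not needed (C appears nowhere else).
ΔHrxn = (-1299.5) + (-763.8) + (+571.6) = -1491.7 kJ/mol

ΔHrxn = -1491.7 kJ/mol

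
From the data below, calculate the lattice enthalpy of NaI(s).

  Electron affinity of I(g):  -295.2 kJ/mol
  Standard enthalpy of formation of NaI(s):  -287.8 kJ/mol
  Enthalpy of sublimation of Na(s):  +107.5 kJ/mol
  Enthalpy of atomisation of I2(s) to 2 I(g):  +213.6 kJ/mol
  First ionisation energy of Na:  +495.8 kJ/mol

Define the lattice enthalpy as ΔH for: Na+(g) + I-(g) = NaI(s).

ΔHf° = 1·ΔHsub + 1·(ΣIE) + 1/2·D(I2) + 1·EA + U
-287.8 = 1·(+107.5) + 1·(+495.8) + 1/2·(+213.6) + 1·(-295.2) + U
U = -287.8 − (+414.9) = -702.7 kJ/mol

U = -702.7 kJ/mol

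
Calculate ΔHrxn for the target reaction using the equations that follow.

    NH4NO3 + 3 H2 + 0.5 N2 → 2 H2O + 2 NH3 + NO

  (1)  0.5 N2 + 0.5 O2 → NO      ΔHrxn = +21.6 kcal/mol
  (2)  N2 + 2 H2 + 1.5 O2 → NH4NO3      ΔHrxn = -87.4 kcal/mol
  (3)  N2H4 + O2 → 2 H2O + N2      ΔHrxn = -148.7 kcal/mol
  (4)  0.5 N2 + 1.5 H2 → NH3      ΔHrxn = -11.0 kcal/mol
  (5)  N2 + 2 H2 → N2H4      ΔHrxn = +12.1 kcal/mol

ΔHrxn = -49.6 kcal/mol

(1) as written: +21.6 kcal/mol
(2) reversed: +87.4 kcal/mol
(3) as written: -148.7 kcal/mol
(4) × 2: (2)·(-11.0) = -22.0 kcal/mol
(5) as written: +12.1 kcal/mol
ΔHrxn = (1)·(+21.6) + (-1)·(-87.4) + (1)·(-148.7) + (2)·(-11.0) + (1)·(+12.1) = -49.6 kcal/mol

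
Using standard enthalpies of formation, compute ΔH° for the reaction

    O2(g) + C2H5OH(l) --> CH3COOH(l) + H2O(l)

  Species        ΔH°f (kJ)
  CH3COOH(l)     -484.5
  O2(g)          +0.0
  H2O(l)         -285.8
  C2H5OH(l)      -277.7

Products: 1·(-484.5) + 1·(-285.8) = -770.3
Reactants: 1·(+0.0) + 1·(-277.7) = -277.7
ΔH° = (-770.3) − (-277.7) = -492.6 kJ

ΔH° = -492.6 kJ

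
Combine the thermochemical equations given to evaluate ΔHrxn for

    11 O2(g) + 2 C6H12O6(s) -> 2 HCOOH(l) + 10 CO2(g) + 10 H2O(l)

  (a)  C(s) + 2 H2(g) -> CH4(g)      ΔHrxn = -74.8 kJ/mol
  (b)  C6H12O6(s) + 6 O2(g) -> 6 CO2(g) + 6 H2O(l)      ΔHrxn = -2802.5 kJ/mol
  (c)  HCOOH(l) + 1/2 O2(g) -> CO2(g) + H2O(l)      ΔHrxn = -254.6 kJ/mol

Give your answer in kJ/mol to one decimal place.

(a): not needed (C(s) appears nowhere else).
(b) × 2 (scale by 2 for the 2 C6H12O6(s)): (2)·(-2802.5) = -5605.0 kJ/mol
(c) reversed and × 2 (reverse to put HCOOH(l) on the product side; ×2 to match 2 HCOOH(l) in the target): (-2)·(-254.6) = +509.2 kJ/mol
By Hess's law, ΔHrxn = (-5605.0) + (+509.2) = -5095.8 kJ/mol

ΔHrxn = -5095.8 kJ/mol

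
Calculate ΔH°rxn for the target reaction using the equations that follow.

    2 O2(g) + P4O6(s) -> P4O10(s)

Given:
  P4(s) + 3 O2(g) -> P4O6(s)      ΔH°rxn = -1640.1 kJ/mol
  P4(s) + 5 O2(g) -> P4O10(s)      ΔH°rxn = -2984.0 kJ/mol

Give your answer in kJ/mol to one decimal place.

equation 1 reversed: +1640.1 kJ/mol
equation 2 as written: -2984.0 kJ/mol
Combining the equations, ΔH°rxn = (-1)·(-1640.1) + (1)·(-2984.0) = -1343.9 kJ/mol

ΔH°rxn = -1343.9 kJ/mol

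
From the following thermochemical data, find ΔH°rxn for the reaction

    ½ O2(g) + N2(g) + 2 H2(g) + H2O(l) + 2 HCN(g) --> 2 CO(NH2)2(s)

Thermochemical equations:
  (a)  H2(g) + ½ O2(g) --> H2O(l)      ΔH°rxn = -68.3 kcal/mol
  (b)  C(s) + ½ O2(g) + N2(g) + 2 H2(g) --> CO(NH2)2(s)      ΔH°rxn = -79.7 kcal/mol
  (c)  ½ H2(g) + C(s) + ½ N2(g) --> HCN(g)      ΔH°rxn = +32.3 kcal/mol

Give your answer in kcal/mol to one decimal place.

(a) reversed (reverse to put H2O(l) on the reactant side): +68.3 kcal/mol
(b) × 2 (scale by 2 for the 2 CO(NH2)2(s)): (2)·(-79.7) = -159.4 kcal/mol
(c) reversed and × 2 (HCN(g) must end up as a reactant; ×2 to match 2 HCN(g) in the target): (-2)·(+32.3) = -64.6 kcal/mol
ΔH°rxn = (-1)·(-68.3) + (2)·(-79.7) + (-2)·(+32.3) = -155.7 kcal/mol

ΔH°rxn = -155.7 kcal/mol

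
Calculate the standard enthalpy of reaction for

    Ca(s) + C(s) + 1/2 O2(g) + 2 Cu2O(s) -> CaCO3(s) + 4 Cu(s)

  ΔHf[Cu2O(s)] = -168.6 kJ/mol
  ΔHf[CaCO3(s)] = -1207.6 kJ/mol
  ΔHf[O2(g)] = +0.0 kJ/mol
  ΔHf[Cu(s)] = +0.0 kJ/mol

Products: 1·(-1207.6) + 4·(+0.0) = -1207.6
Reactants: 1·(+0.0) + 1·(+0.0) + 1/2·(+0.0) + 2·(-168.6) = -337.2
ΔH_rxn = (-1207.6) − (-337.2) = -870.4 kJ/mol

ΔH_rxn = -870.4 kJ/mol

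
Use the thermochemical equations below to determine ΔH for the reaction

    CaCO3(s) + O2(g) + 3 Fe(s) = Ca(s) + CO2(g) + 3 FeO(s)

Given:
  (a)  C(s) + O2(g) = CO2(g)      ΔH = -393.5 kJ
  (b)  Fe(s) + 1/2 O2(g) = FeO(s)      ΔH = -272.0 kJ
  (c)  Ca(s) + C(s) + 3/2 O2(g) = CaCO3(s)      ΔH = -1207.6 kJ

ΔH = -1.9 kJ

(a) as written: -393.5 kJ
(b) × 3: (3)·(-272.0) = -816.0 kJ
(c) reversed: +1207.6 kJ
ΔH = (-393.5) + (-816.0) + (+1207.6) = -1.9 kJ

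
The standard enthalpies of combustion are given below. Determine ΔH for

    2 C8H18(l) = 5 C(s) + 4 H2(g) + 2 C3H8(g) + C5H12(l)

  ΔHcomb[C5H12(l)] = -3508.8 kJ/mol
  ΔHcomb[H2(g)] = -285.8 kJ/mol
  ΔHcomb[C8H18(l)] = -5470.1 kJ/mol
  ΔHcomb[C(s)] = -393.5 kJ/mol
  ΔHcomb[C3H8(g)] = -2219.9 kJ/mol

ΔH = 119.1 kJ/mol

With combustion enthalpies, reactants minus products:
= [2·(-5470.1)] − [5·(-393.5) + 4·(-285.8) + 2·(-2219.9) + 1·(-3508.8)]
= 119.1 kJ/mol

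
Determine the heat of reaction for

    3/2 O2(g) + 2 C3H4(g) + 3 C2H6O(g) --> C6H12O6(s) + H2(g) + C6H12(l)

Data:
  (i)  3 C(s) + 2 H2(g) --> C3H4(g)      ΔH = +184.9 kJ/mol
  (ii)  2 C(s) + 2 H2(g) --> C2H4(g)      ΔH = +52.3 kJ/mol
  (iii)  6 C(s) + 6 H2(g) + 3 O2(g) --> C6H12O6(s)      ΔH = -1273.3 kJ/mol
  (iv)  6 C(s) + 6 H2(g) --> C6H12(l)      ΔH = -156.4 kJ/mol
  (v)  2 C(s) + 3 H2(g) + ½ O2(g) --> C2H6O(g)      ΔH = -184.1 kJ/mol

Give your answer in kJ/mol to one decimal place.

(i) reversed and × 2: (-2)·(+184.9) = -369.8 kJ/mol
(ii): not needed.
(iii) as written: -1273.3 kJ/mol
(iv) as written: -156.4 kJ/mol
(v) reversed and × 3: (-3)·(-184.1) = +552.3 kJ/mol
Since enthalpy is a state function, ΔH = (-369.8) + (-1273.3) + (-156.4) + (+552.3) = -1247.2 kJ/mol

ΔH = -1247.2 kJ/mol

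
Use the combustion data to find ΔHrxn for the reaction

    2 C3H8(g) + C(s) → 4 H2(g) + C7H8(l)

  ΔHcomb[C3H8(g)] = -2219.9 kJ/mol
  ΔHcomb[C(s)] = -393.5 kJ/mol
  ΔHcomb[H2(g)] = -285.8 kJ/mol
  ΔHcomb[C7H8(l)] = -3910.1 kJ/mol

ΔHrxn = 220.0 kJ/mol

With combustion enthalpies, reactants minus products:
= [2·(-2219.9) + 1·(-393.5)] − [4·(-285.8) + 1·(-3910.1)]
= 220.0 kJ/mol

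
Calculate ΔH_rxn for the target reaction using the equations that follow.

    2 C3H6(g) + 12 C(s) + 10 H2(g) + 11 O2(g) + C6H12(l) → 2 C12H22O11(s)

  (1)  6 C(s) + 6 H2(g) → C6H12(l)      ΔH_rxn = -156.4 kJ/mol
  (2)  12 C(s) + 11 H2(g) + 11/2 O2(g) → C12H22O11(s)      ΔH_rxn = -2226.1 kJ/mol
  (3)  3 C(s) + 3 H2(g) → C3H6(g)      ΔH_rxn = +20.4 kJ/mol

ΔH_rxn = -4336.6 kJ/mol

(1) reversed: +156.4 kJ/mol
(2) × 2: (2)·(-2226.1) = -4452.2 kJ/mol
(3) reversed and × 2: (-2)·(+20.4) = -40.8 kJ/mol
ΔH_rxn = (-1)·(-156.4) + (2)·(-2226.1) + (-2)·(+20.4) = -4336.6 kJ/mol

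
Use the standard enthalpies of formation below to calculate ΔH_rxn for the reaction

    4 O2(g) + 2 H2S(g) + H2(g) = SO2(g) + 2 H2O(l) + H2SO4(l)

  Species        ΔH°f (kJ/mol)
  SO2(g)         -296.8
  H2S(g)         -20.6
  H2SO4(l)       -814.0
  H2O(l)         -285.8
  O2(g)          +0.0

ΔH_rxn = -1641.2 kJ/mol

Products: 1·(-296.8) + 2·(-285.8) + 1·(-814.0) = -1682.4
Reactants: 4·(+0.0) + 2·(-20.6) + 1·(+0.0) = -41.2
ΔH_rxn = (-1682.4) − (-41.2) = -1641.2 kJ/mol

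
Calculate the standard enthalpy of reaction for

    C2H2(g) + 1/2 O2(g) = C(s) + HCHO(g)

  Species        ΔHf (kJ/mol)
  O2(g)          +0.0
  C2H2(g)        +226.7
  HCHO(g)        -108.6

ΔH°rxn = Σ nΔHf°(products) − Σ nΔHf°(reactants).
Products: 1·(+0.0) + 1·(-108.6) = -108.6
Reactants: 1·(+226.7) + 1/2·(+0.0) = +226.7
ΔHrxn = (-108.6) − (+226.7) = -335.3 kJ/mol

ΔHrxn = -335.3 kJ/mol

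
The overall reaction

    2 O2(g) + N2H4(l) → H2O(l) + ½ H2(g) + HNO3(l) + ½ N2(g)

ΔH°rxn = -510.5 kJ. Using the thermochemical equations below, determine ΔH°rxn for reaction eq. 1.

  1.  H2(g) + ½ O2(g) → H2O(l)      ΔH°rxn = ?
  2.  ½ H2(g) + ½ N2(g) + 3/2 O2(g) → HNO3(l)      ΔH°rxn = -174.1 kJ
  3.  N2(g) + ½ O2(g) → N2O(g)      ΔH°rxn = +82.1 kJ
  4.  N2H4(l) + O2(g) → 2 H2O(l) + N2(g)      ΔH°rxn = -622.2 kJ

eq. 1 reversed: contributes −x
eq. 2 as written: -174.1 kJ
eq. 3: not needed.
eq. 4 as written: -622.2 kJ
-510.5 = (-174.1) + (-622.2) − x
x = (-510.5 − (-796.3)) / (-1) = -285.8 kJ

ΔH°rxn = -285.8 kJ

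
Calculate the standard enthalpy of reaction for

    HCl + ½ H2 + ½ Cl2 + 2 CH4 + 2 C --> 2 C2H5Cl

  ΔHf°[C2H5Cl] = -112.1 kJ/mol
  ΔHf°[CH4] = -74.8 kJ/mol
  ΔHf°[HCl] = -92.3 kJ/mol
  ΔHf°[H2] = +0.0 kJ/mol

Products: 2·(-112.1) = -224.2
Reactants: 1·(-92.3) + 1/2·(+0.0) + 1/2·(+0.0) + 2·(-74.8) + 2·(+0.0) = -241.9
ΔH° = (-224.2) − (-241.9) = 17.7 kJ/mol

ΔH° = 17.7 kJ/mol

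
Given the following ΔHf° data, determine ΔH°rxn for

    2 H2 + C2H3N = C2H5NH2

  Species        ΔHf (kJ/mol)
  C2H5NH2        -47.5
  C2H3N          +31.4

Products: 1·(-47.5) = -47.5
Reactants: 2·(+0.0) + 1·(+31.4) = +31.4
ΔH°rxn = (-47.5) − (+31.4) = -78.9 kJ/mol

ΔH°rxn = -78.9 kJ/mol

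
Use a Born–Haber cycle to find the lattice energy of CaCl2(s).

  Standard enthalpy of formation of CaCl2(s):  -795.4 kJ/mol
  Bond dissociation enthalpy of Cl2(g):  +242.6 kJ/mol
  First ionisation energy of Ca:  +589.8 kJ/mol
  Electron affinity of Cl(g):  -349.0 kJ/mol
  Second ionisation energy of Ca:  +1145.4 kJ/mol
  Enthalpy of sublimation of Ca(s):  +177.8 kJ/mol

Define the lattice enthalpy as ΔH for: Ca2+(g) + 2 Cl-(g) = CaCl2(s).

ΔHf° = 1·ΔHsub + 1·(ΣIE) + 1·D(Cl2) + 2·EA + U
-795.4 = 1·(+177.8) + 1·(+1735.2) + 1·(+242.6) + 2·(-349.0) + U
U = -795.4 − (+1457.6) = -2253.0 kJ/mol

U = -2253.0 kJ/mol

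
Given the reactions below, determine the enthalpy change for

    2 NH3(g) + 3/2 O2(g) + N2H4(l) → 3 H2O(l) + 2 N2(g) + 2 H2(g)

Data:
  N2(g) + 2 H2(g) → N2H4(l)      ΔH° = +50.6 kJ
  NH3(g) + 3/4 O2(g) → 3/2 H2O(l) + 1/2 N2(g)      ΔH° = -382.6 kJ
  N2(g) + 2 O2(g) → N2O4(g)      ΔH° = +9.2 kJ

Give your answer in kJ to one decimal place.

ΔH° = -815.8 kJ

equation 1 reversed: -50.6 kJ
equation 2 × 2: (2)·(-382.6) = -765.2 kJ
equation 3: not needed.
By Hess's law, ΔH° = (-50.6) + (-765.2) = -815.8 kJ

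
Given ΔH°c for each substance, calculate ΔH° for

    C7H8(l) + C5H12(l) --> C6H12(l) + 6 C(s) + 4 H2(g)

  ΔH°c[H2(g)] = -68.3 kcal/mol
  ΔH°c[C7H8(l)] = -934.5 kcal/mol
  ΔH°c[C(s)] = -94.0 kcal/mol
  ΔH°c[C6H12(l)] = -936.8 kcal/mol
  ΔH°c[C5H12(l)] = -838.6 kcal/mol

ΔH° = 0.9 kcal/mol

Using ΔH = Σ nΔHc°(reactants) − Σ nΔHc°(products):
= [1·(-934.5) + 1·(-838.6)] − [1·(-936.8) + 6·(-94.0) + 4·(-68.3)]
= 0.9 kcal/mol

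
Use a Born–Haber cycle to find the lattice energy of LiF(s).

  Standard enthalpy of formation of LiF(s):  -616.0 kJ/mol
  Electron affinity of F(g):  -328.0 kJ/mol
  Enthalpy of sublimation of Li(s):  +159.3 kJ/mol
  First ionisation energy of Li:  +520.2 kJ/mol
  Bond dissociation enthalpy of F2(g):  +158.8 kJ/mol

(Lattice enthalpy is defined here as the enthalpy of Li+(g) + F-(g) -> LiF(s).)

ΔHf° = 1·ΔHsub + 1·(ΣIE) + 1/2·D(F2) + 1·EA + U
-616.0 = 1·(+159.3) + 1·(+520.2) + 1/2·(+158.8) + 1·(-328.0) + U
U = -616.0 − (+430.9) = -1046.9 kJ/mol

U = -1046.9 kJ/mol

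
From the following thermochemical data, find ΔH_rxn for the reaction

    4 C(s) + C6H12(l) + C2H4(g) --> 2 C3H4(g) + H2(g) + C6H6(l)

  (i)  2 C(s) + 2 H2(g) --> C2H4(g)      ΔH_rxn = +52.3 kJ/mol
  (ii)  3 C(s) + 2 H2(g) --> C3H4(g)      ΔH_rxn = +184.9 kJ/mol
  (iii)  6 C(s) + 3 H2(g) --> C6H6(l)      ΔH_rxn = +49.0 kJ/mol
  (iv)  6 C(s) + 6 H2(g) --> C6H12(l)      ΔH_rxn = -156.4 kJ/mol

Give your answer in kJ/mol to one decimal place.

(i) reversed (C2H4(g) must end up as a reactant): -52.3 kJ/mol
(ii) × 2 (×2 to match 2 C3H4(g) in the target): (2)·(+184.9) = +369.8 kJ/mol
(iii) as written (C6H6(l) already on the product side): +49.0 kJ/mol
(iv) reversed (reverse to put C6H12(l) on the reactant side): +156.4 kJ/mol
Combining the equations, ΔH_rxn = (-52.3) + (+369.8) + (+49.0) + (+156.4) = 522.9 kJ/mol

ΔH_rxn = 522.9 kJ/mol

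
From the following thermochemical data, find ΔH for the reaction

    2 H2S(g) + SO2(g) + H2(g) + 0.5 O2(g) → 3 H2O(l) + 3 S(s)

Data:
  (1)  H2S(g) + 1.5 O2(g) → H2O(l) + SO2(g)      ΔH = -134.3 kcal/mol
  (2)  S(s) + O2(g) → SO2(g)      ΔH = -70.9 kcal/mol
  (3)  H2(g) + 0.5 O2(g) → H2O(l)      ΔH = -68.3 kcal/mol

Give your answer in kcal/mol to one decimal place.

(1) × 2 (×2 to match 2 H2S(g) in the target): (2)·(-134.3) = -268.6 kcal/mol
(2) reversed and × 3 (reverse to put S(s) on the product side; scale by 3 for the 3 S(s)): (-3)·(-70.9) = +212.7 kcal/mol
(3) as written (H2(g) already on the reactant side): -68.3 kcal/mol
Combining the equations, ΔH = (-268.6) + (+212.7) + (-68.3) = -124.2 kcal/mol

ΔH = -124.2 kcal/mol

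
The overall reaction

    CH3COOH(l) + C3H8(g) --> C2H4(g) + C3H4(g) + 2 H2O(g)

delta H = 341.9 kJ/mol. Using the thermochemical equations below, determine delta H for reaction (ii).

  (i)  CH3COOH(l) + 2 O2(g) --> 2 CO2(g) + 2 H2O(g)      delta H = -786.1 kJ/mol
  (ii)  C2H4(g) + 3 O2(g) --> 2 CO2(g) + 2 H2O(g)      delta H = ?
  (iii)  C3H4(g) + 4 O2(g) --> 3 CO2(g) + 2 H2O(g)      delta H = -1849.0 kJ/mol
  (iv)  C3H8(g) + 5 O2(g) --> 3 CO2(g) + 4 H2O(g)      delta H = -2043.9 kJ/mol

(i) as written (CH3COOH(l) already on the reactant side): -786.1 kJ/mol
(ii) reversed (reverse to put C2H4(g) on the product side): contributes −x
(iii) reversed (C3H4(g) must end up as a product): +1849.0 kJ/mol
(iv) as written (C3H8(g) already on the reactant side): -2043.9 kJ/mol
+341.9 = (-786.1) + (+1849.0) + (-2043.9) − x
x = (+341.9 − (-981.0)) / (-1) = -1322.9 kJ/mol

delta H = -1322.9 kJ/mol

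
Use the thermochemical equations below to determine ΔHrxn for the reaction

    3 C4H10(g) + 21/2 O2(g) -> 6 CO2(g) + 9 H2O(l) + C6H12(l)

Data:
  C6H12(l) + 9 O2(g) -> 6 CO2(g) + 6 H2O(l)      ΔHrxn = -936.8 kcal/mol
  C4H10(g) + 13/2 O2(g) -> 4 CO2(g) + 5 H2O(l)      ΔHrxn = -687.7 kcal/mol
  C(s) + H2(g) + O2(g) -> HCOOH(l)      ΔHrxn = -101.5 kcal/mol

equation 1 reversed: +936.8 kcal/mol
equation 2 × 3: (3)·(-687.7) = -2063.1 kcal/mol
equation 3: not needed.
ΔHrxn = (+936.8) + (-2063.1) = -1126.3 kcal/mol

ΔHrxn = -1126.3 kcal/mol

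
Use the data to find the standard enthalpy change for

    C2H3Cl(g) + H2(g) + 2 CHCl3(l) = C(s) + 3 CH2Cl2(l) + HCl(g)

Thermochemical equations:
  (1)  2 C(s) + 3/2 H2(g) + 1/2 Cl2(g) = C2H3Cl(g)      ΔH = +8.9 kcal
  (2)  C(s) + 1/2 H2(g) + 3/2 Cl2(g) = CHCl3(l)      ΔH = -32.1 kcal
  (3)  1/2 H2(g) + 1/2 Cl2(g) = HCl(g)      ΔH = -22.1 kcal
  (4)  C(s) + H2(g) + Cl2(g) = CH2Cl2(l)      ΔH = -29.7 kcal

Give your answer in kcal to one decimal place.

ΔH = -55.9 kcal

(1) reversed: -8.9 kcal
(2) reversed and × 2: (-2)·(-32.1) = +64.2 kcal
(3) as written: -22.1 kcal
(4) × 3: (3)·(-29.7) = -89.1 kcal
Combining the equations, ΔH = (-1)·(+8.9) + (-2)·(-32.1) + (1)·(-22.1) + (3)·(-29.7) = -55.9 kcal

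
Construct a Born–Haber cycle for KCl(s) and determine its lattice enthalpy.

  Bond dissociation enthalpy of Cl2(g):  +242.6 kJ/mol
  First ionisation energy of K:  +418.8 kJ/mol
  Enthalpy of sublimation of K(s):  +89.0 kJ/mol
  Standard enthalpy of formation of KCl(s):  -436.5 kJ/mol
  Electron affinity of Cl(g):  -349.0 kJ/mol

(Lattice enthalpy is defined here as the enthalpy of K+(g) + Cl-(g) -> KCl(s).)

ΔHf° = 1·ΔHsub + 1·(ΣIE) + 1/2·D(Cl2) + 1·EA + U
-436.5 = 1·(+89.0) + 1·(+418.8) + 1/2·(+242.6) + 1·(-349.0) + U
U = -436.5 − (+280.1) = -716.6 kJ/mol

U = -716.6 kJ/mol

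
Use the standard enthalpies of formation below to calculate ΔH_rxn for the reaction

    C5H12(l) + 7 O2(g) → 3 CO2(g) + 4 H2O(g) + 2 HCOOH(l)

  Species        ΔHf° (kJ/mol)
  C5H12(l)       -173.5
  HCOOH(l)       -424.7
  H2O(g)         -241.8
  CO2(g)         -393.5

ΔH_rxn = -2823.6 kJ/mol

Products: 3·(-393.5) + 4·(-241.8) + 2·(-424.7) = -2997.1
Reactants: 1·(-173.5) + 7·(+0.0) = -173.5
ΔH_rxn = (-2997.1) − (-173.5) = -2823.6 kJ/mol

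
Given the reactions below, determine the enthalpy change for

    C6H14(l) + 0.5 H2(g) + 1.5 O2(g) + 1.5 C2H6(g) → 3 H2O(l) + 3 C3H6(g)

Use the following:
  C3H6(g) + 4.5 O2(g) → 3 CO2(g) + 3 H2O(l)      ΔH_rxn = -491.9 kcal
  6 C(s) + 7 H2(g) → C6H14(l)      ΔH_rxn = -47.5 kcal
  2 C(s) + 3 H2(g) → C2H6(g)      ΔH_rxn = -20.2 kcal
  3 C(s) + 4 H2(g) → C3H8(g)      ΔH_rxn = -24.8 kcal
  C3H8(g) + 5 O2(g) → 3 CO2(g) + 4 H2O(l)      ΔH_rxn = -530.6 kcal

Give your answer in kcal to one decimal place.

equation 1 reversed and × 3: (-3)·(-491.9) = +1475.7 kcal
equation 2 reversed: +47.5 kcal
equation 3 reversed and × 3/2: (-3/2)·(-20.2) = +30.3 kcal
equation 4 × 3: (3)·(-24.8) = -74.4 kcal
equation 5 × 3: (3)·(-530.6) = -1591.8 kcal
ΔH_rxn = (+1475.7) + (+47.5) + (+30.3) + (-74.4) + (-1591.8) = -112.7 kcal

ΔH_rxn = -112.7 kcal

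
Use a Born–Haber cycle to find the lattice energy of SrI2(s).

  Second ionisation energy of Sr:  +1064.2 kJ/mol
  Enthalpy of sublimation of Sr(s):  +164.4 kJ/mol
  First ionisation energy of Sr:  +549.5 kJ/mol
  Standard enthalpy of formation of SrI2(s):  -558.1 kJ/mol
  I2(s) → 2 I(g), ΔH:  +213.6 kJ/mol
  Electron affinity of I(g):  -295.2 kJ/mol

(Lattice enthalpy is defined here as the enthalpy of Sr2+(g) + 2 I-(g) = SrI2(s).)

ΔHf° = 1·ΔHsub + 1·(ΣIE) + 1·D(I2) + 2·EA + U
-558.1 = 1·(+164.4) + 1·(+1613.7) + 1·(+213.6) + 2·(-295.2) + U
U = -558.1 − (+1401.3) = -1959.4 kJ/mol

U = -1959.4 kJ/mol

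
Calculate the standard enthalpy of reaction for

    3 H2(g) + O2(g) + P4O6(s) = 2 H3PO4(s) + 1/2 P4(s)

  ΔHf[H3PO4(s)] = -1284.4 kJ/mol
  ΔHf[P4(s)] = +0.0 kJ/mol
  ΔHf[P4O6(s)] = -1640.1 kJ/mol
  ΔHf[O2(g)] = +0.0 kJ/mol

Products: 2·(-1284.4) + 1/2·(+0.0) = -2568.8
Reactants: 3·(+0.0) + 1·(+0.0) + 1·(-1640.1) = -1640.1
ΔHrxn = (-2568.8) − (-1640.1) = -928.7 kJ/mol

ΔHrxn = -928.7 kJ/mol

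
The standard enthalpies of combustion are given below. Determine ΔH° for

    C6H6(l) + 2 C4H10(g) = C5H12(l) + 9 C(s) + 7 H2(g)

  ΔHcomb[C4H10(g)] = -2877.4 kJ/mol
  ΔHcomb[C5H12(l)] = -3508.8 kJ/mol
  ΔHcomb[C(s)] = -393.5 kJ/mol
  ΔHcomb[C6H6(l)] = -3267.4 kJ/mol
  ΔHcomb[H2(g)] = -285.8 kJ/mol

ΔH° = 28.7 kJ/mol

With combustion enthalpies, reactants minus products:
= [1·(-3267.4) + 2·(-2877.4)] − [1·(-3508.8) + 9·(-393.5) + 7·(-285.8)]
= 28.7 kJ/mol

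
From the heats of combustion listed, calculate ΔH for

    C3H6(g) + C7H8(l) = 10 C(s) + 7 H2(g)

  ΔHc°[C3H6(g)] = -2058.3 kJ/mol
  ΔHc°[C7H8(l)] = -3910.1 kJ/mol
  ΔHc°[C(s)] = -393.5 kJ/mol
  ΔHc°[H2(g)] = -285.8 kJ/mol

ΔH = -32.8 kJ/mol

With combustion enthalpies, reactants minus products:
= [1·(-2058.3) + 1·(-3910.1)] − [10·(-393.5) + 7·(-285.8)]
= -32.8 kJ/mol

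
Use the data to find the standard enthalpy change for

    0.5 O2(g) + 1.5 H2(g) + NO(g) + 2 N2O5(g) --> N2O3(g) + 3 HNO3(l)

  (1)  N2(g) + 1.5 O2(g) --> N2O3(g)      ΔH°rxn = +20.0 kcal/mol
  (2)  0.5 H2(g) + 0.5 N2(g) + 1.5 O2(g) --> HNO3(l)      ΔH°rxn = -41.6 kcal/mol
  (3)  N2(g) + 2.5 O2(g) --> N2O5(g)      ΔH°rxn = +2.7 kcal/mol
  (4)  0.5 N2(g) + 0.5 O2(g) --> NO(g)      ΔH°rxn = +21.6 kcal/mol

ΔH°rxn = -131.8 kcal/mol

(1) as written: +20.0 kcal/mol
(2) × 3: (3)·(-41.6) = -124.8 kcal/mol
(3) reversed and × 2: (-2)·(+2.7) = -5.4 kcal/mol
(4) reversed: -21.6 kcal/mol
ΔH°rxn = (1)·(+20.0) + (3)·(-41.6) + (-2)·(+2.7) + (-1)·(+21.6) = -131.8 kcal/mol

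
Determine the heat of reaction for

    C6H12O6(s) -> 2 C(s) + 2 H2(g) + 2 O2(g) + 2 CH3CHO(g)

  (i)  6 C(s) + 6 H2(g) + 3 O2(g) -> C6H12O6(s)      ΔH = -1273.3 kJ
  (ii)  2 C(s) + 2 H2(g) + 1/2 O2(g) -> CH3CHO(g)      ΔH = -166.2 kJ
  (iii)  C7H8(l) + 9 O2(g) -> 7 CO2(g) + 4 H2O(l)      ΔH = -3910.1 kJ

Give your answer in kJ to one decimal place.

ΔH = 940.9 kJ

(i) reversed (reverse to put C6H12O6(s) on the reactant side): +1273.3 kJ
(ii) × 2 (×2 to match 2 CH3CHO(g) in the target): (2)·(-166.2) = -332.4 kJ
(iii): not needed (C7H8(l) appears nowhere else).
ΔH = (+1273.3) + (-332.4) = 940.9 kJ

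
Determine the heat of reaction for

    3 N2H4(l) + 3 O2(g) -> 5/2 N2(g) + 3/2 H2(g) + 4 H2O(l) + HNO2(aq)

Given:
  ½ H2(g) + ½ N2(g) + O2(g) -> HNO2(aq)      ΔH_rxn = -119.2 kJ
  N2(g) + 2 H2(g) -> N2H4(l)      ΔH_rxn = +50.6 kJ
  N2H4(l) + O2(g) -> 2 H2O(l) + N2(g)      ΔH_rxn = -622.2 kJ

equation 1 as written: -119.2 kJ
equation 2 reversed: -50.6 kJ
equation 3 × 2: (2)·(-622.2) = -1244.4 kJ
Summing the manipulated equations, ΔH_rxn = (1)·(-119.2) + (-1)·(+50.6) + (2)·(-622.2) = -1414.2 kJ

ΔH_rxn = -1414.2 kJ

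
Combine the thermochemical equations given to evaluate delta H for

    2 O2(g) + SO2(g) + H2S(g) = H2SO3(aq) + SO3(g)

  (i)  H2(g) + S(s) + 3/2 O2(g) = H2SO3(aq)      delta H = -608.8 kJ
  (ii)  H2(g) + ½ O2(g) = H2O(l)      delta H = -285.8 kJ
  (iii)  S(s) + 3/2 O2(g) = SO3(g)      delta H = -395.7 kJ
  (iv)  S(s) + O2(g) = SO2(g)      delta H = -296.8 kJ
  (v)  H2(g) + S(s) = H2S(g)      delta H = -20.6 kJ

(i) as written (H2SO3(aq) already on the product side): -608.8 kJ
(ii): not needed (H2O(l) appears nowhere else).
(iii) as written (SO3(g) already on the product side): -395.7 kJ
(iv) reversed (SO2(g) must end up as a reactant): +296.8 kJ
(v) reversed (reverse to put H2S(g) on the reactant side): +20.6 kJ
Since enthalpy is a state function, delta H = (1)·(-608.8) + (1)·(-395.7) + (-1)·(-296.8) + (-1)·(-20.6) = -687.1 kJ

delta H = -687.1 kJ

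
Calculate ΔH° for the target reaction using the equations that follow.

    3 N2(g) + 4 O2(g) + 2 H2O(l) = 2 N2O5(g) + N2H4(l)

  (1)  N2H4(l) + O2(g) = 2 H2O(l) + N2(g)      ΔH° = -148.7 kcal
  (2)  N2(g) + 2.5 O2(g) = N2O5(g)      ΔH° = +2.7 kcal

(1) reversed (reverse to put N2H4(l) on the product side): +148.7 kcal
(2) × 2 (×2 to match 2 N2O5(g) in the target): (2)·(+2.7) = +5.4 kcal
By Hess's law, ΔH° = (-1)·(-148.7) + (2)·(+2.7) = 154.1 kcal

ΔH° = 154.1 kcal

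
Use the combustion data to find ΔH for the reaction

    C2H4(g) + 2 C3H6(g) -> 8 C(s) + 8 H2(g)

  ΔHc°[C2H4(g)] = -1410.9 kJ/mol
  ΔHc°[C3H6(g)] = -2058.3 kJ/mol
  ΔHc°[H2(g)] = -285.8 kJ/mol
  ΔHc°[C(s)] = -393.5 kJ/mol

ΔH = -93.1 kJ/mol

With combustion enthalpies, reactants minus products:
= [1·(-1410.9) + 2·(-2058.3)] − [8·(-393.5) + 8·(-285.8)]
= -93.1 kJ/mol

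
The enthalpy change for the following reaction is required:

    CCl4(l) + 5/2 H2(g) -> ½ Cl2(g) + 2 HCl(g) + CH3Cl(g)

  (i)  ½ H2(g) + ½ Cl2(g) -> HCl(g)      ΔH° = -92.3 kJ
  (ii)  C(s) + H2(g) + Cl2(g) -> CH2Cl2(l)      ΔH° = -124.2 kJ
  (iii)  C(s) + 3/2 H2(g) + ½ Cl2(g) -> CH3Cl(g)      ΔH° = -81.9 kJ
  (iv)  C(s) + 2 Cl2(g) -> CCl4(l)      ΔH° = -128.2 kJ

(i) × 2: (2)·(-92.3) = -184.6 kJ
(ii): not needed.
(iii) as written: -81.9 kJ
(iv) reversed: +128.2 kJ
Combining the equations, ΔH° = (2)·(-92.3) + (1)·(-81.9) + (-1)·(-128.2) = -138.3 kJ

ΔH° = -138.3 kJ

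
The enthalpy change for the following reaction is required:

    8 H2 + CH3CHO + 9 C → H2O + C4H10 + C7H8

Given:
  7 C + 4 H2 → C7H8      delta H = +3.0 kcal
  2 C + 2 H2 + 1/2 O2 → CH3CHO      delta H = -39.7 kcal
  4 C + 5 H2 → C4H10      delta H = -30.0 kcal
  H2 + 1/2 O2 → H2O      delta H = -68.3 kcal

equation 1 as written (C7H8 already on the product side): +3.0 kcal
equation 2 reversed (CH3CHO must end up as a reactant): +39.7 kcal
equation 3 as written (C4H10 already on the product side): -30.0 kcal
equation 4 as written (H2O already on the product side): -68.3 kcal
Combining the equations, delta H = (+3.0) + (+39.7) + (-30.0) + (-68.3) = -55.6 kcal

delta H = -55.6 kcal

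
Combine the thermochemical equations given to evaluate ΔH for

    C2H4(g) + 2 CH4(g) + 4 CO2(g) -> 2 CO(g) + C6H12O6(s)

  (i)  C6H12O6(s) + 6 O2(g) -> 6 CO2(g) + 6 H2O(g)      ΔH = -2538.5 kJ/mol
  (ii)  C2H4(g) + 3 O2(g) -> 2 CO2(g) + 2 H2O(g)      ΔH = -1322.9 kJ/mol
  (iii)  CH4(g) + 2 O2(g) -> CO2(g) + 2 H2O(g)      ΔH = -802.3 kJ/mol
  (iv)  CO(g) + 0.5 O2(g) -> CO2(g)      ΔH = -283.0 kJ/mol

ΔH = 177.0 kJ/mol

(i) reversed (C6H12O6(s) must end up as a product): +2538.5 kJ/mol
(ii) as written (C2H4(g) already on the reactant side): -1322.9 kJ/mol
(iii) × 2 (scale by 2 for the 2 CH4(g)): (2)·(-802.3) = -1604.6 kJ/mol
(iv) reversed and × 2 (reverse to put CO(g) on the product side; scale by 2 for the 2 CO(g)): (-2)·(-283.0) = +566.0 kJ/mol
Since enthalpy is a state function, ΔH = (+2538.5) + (-1322.9) + (-1604.6) + (+566.0) = 177.0 kJ/mol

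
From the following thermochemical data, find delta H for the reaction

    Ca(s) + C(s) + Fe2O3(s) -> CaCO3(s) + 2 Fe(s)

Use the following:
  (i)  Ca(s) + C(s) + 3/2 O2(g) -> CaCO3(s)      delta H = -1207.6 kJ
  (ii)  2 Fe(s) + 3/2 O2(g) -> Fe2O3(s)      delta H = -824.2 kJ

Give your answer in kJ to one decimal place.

delta H = -383.4 kJ

(i) as written (CaCO3(s) already on the product side): -1207.6 kJ
(ii) reversed (Fe2O3(s) must end up as a reactant): +824.2 kJ
delta H = (1)·(-1207.6) + (-1)·(-824.2) = -383.4 kJ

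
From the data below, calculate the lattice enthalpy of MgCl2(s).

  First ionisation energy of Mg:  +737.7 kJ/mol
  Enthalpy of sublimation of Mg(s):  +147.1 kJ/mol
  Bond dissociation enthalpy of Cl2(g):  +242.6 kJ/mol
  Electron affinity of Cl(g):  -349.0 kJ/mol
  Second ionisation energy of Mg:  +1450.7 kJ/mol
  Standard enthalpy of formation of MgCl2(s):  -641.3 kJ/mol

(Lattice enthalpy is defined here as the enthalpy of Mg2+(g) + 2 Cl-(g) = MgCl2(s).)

U = -2521.4 kJ/mol

ΔHf° = 1·ΔHsub + 1·(ΣIE) + 1·D(Cl2) + 2·EA + U
-641.3 = 1·(+147.1) + 1·(+2188.4) + 1·(+242.6) + 2·(-349.0) + U
U = -641.3 − (+1880.1) = -2521.4 kJ/mol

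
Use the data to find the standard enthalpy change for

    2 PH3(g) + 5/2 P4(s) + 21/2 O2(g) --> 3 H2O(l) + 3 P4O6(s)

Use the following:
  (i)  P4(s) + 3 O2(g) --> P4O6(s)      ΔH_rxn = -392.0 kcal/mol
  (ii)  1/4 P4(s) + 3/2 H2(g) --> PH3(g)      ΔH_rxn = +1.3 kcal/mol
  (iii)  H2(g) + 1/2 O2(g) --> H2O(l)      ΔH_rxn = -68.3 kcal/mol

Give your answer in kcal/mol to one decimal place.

(i) × 3 (×3 to match 3 P4O6(s) in the target): (3)·(-392.0) = -1176.0 kcal/mol
(ii) reversed and × 2 (PH3(g) must end up as a reactant; ×2 to match 2 PH3(g) in the target): (-2)·(+1.3) = -2.6 kcal/mol
(iii) × 3 (scale by 3 for the 3 H2O(l)): (3)·(-68.3) = -204.9 kcal/mol
Since enthalpy is a state function, ΔH_rxn = (-1176.0) + (-2.6) + (-204.9) = -1383.5 kcal/mol

ΔH_rxn = -1383.5 kcal/mol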